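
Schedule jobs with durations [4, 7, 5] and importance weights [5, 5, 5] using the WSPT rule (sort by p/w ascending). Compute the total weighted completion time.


Compute p/w ratios and sort ascending (WSPT): [(4, 5), (5, 5), (7, 5)]
Compute weighted completion times:
  Job (p=4,w=5): C=4, w*C=5*4=20
  Job (p=5,w=5): C=9, w*C=5*9=45
  Job (p=7,w=5): C=16, w*C=5*16=80
Total weighted completion time = 145

145


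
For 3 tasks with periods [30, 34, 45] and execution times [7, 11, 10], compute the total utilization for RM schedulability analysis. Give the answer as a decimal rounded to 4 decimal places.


Compute individual utilizations (exact fractions):
  Task 1: C/T = 7/30 (approx. 0.2333)
  Task 2: C/T = 11/34 (approx. 0.3235)
  Task 3: C/T = 10/45 = 2/9 (approx. 0.2222)
Total utilization U = 7/30 + 11/34 + 2/9 = 596/765
Rounded to 4 decimal places: U = 0.7791
RM (Liu & Layland) bound for 3 tasks = 0.779763; compare with U = 596/765 (approx. 0.779085)
U <= bound, so schedulable by RM sufficient condition.

0.7791


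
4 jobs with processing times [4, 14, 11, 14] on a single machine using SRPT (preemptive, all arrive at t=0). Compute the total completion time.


Since all jobs arrive at t=0, SRPT equals SPT ordering.
SPT order: [4, 11, 14, 14]
Completion times:
  Job 1: p=4, C=4
  Job 2: p=11, C=15
  Job 3: p=14, C=29
  Job 4: p=14, C=43
Total completion time = 4 + 15 + 29 + 43 = 91

91


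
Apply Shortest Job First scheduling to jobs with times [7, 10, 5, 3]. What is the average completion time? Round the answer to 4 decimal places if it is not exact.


SJF order (ascending): [3, 5, 7, 10]
Completion times:
  Job 1: burst=3, C=3
  Job 2: burst=5, C=8
  Job 3: burst=7, C=15
  Job 4: burst=10, C=25
Average completion = 51/4 = 12.75

12.75


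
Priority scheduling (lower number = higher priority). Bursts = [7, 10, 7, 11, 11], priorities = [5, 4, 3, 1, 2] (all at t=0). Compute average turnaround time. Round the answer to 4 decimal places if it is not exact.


Sort by priority (ascending = highest first):
Order: [(1, 11), (2, 11), (3, 7), (4, 10), (5, 7)]
Completion times:
  Priority 1, burst=11, C=11
  Priority 2, burst=11, C=22
  Priority 3, burst=7, C=29
  Priority 4, burst=10, C=39
  Priority 5, burst=7, C=46
Average turnaround = 147/5 = 29.4

29.4


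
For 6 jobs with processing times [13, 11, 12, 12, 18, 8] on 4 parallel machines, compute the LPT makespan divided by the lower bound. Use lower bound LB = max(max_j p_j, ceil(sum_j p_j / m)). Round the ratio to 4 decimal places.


LPT order: [18, 13, 12, 12, 11, 8]
Machine loads after assignment: [18, 13, 23, 20]
LPT makespan = 23
Lower bound = max(max_job, ceil(total/4)) = max(18, 19) = 19
Ratio = 23 / 19 = 1.2105

1.2105


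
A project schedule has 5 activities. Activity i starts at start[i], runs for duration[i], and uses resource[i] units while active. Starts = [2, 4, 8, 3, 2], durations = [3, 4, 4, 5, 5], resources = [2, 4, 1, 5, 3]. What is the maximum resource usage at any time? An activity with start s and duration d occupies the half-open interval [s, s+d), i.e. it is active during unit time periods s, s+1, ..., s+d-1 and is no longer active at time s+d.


Each activity i is active on [start_i, start_i + duration_i).
Compute total resource usage per time slot:
  t=0: active resources = [], total = 0
  t=1: active resources = [], total = 0
  t=2: active resources = [2, 3], total = 5
  t=3: active resources = [2, 5, 3], total = 10
  t=4: active resources = [2, 4, 5, 3], total = 14
  t=5: active resources = [4, 5, 3], total = 12
  t=6: active resources = [4, 5, 3], total = 12
  t=7: active resources = [4, 5], total = 9
  t=8: active resources = [1], total = 1
  t=9: active resources = [1], total = 1
  t=10: active resources = [1], total = 1
  t=11: active resources = [1], total = 1
Peak resource demand = 14

14


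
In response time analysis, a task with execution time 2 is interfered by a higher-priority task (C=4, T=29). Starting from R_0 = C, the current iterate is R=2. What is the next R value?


R_next = C + ceil(R_prev / T_hp) * C_hp
ceil(2 / 29) = ceil(0.069) = 1
Interference = 1 * 4 = 4
R_next = 2 + 4 = 6

6


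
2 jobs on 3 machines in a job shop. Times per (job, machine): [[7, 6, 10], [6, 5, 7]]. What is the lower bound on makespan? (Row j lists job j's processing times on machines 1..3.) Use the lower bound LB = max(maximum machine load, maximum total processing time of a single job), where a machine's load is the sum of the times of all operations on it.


Machine loads:
  Machine 1: 7 + 6 = 13
  Machine 2: 6 + 5 = 11
  Machine 3: 10 + 7 = 17
Max machine load = 17
Job totals:
  Job 1: 23
  Job 2: 18
Max job total = 23
Lower bound = max(17, 23) = 23

23


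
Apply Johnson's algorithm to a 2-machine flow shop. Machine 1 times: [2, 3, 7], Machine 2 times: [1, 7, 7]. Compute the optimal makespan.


Apply Johnson's rule:
  Group 1 (a <= b): [(2, 3, 7), (3, 7, 7)]
  Group 2 (a > b): [(1, 2, 1)]
Optimal job order: [2, 3, 1]
Schedule:
  Job 2: M1 done at 3, M2 done at 10
  Job 3: M1 done at 10, M2 done at 17
  Job 1: M1 done at 12, M2 done at 18
Makespan = 18

18


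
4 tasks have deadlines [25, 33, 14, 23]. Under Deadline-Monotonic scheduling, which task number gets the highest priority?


Sort tasks by relative deadline (ascending):
  Task 3: deadline = 14
  Task 4: deadline = 23
  Task 1: deadline = 25
  Task 2: deadline = 33
Priority order (highest first): [3, 4, 1, 2]
Highest priority task = 3

3


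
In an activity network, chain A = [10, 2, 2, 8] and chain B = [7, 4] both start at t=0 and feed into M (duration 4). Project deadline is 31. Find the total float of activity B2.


Forward pass: ES(B2) = sum of predecessors on chain B = 7
EF = ES + duration = 7 + 4 = 11
Backward pass: LF(M) = deadline = 31; LS(M) = 31 - 4 = 27
LF(B2) = LS(M) - sum(successors on chain B) = 27 - 0 = 27
LS = LF - duration = 27 - 4 = 23
Total float = LS - ES = 23 - 7 = 16

16


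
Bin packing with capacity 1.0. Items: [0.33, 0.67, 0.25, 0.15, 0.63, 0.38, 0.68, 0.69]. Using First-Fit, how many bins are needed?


Place items sequentially using First-Fit:
  Item 0.33 -> new Bin 1
  Item 0.67 -> Bin 1 (now 1.0)
  Item 0.25 -> new Bin 2
  Item 0.15 -> Bin 2 (now 0.4)
  Item 0.63 -> new Bin 3
  Item 0.38 -> Bin 2 (now 0.78)
  Item 0.68 -> new Bin 4
  Item 0.69 -> new Bin 5
Total bins used = 5

5


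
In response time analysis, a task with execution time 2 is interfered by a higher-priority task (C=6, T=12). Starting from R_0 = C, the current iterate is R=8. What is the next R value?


R_next = C + ceil(R_prev / T_hp) * C_hp
ceil(8 / 12) = ceil(0.6667) = 1
Interference = 1 * 6 = 6
R_next = 2 + 6 = 8
R_next = R_prev, so the iteration has converged (response time = 8).

8


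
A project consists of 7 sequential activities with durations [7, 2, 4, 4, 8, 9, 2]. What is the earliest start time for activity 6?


Activity 6 starts after activities 1 through 5 complete.
Predecessor durations: [7, 2, 4, 4, 8]
ES = 7 + 2 + 4 + 4 + 8 = 25

25


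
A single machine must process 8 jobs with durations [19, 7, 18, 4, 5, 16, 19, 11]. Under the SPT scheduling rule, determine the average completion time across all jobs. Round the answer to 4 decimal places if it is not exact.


Sort jobs by processing time (SPT order): [4, 5, 7, 11, 16, 18, 19, 19]
Compute completion times sequentially:
  Job 1: processing = 4, completes at 4
  Job 2: processing = 5, completes at 9
  Job 3: processing = 7, completes at 16
  Job 4: processing = 11, completes at 27
  Job 5: processing = 16, completes at 43
  Job 6: processing = 18, completes at 61
  Job 7: processing = 19, completes at 80
  Job 8: processing = 19, completes at 99
Sum of completion times = 339
Average completion time = 339/8 = 42.375

42.375


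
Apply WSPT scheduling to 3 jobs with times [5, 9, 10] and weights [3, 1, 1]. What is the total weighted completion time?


Compute p/w ratios and sort ascending (WSPT): [(5, 3), (9, 1), (10, 1)]
Compute weighted completion times:
  Job (p=5,w=3): C=5, w*C=3*5=15
  Job (p=9,w=1): C=14, w*C=1*14=14
  Job (p=10,w=1): C=24, w*C=1*24=24
Total weighted completion time = 53

53


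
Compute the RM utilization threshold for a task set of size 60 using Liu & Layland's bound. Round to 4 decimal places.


Compute 2^(1/60) = 1.0116194403
Subtract 1: 1.0116194403 - 1 = 0.0116194403
Multiply by n: 60 * 0.0116194403 = 0.6971664180
Round to 4 dp: 0.6972

0.6972


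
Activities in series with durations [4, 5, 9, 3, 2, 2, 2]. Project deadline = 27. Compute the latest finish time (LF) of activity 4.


LF(activity 4) = deadline - sum of successor durations
Successors: activities 5 through 7 with durations [2, 2, 2]
Sum of successor durations = 6
LF = 27 - 6 = 21

21


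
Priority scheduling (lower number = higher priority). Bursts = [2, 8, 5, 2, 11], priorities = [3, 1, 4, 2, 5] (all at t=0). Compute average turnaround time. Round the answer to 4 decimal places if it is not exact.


Sort by priority (ascending = highest first):
Order: [(1, 8), (2, 2), (3, 2), (4, 5), (5, 11)]
Completion times:
  Priority 1, burst=8, C=8
  Priority 2, burst=2, C=10
  Priority 3, burst=2, C=12
  Priority 4, burst=5, C=17
  Priority 5, burst=11, C=28
Average turnaround = 75/5 = 15.0

15.0


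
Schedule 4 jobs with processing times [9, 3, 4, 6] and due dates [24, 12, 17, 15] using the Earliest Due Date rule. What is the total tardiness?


Sort by due date (EDD order): [(3, 12), (6, 15), (4, 17), (9, 24)]
Compute completion times and tardiness:
  Job 1: p=3, d=12, C=3, tardiness=max(0,3-12)=0
  Job 2: p=6, d=15, C=9, tardiness=max(0,9-15)=0
  Job 3: p=4, d=17, C=13, tardiness=max(0,13-17)=0
  Job 4: p=9, d=24, C=22, tardiness=max(0,22-24)=0
Total tardiness = 0

0


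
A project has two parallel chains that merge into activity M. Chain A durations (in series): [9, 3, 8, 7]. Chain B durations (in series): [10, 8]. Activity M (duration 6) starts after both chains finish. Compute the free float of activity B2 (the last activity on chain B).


ES(B2) = sum of predecessors on chain B = 10
EF(B2) = ES + duration = 10 + 8 = 18
Successor of B2 is M. ES(M) = max(sum(A), sum(B)) = max(27, 18) = 27
Free float = ES(successor) - EF(current) = 27 - 18 = 9

9


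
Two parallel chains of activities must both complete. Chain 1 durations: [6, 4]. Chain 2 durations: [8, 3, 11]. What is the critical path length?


Path A total = 6 + 4 = 10
Path B total = 8 + 3 + 11 = 22
Critical path = longest path = max(10, 22) = 22

22


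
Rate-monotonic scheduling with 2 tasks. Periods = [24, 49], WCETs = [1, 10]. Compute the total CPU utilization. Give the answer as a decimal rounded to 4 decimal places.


Compute individual utilizations (exact fractions):
  Task 1: C/T = 1/24 (approx. 0.0417)
  Task 2: C/T = 10/49 (approx. 0.2041)
Total utilization U = 1/24 + 10/49 = 289/1176
Rounded to 4 decimal places: U = 0.2457
RM (Liu & Layland) bound for 2 tasks = 0.828427; compare with U = 289/1176 (approx. 0.245748)
U <= bound, so schedulable by RM sufficient condition.

0.2457


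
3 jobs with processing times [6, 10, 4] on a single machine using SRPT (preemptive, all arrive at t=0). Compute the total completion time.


Since all jobs arrive at t=0, SRPT equals SPT ordering.
SPT order: [4, 6, 10]
Completion times:
  Job 1: p=4, C=4
  Job 2: p=6, C=10
  Job 3: p=10, C=20
Total completion time = 4 + 10 + 20 = 34

34


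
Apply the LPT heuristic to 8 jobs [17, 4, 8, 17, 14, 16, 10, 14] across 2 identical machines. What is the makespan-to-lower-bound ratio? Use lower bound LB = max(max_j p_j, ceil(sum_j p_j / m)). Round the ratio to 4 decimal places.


LPT order: [17, 17, 16, 14, 14, 10, 8, 4]
Machine loads after assignment: [51, 49]
LPT makespan = 51
Lower bound = max(max_job, ceil(total/2)) = max(17, 50) = 50
Ratio = 51 / 50 = 1.02

1.02


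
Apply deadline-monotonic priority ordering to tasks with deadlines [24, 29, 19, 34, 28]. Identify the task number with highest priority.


Sort tasks by relative deadline (ascending):
  Task 3: deadline = 19
  Task 1: deadline = 24
  Task 5: deadline = 28
  Task 2: deadline = 29
  Task 4: deadline = 34
Priority order (highest first): [3, 1, 5, 2, 4]
Highest priority task = 3

3


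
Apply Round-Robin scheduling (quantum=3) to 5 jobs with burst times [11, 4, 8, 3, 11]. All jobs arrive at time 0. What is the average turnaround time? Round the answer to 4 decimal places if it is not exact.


Time quantum = 3
Execution trace:
  J1 runs 3 units, time = 3
  J2 runs 3 units, time = 6
  J3 runs 3 units, time = 9
  J4 runs 3 units, time = 12
  J5 runs 3 units, time = 15
  J1 runs 3 units, time = 18
  J2 runs 1 units, time = 19
  J3 runs 3 units, time = 22
  J5 runs 3 units, time = 25
  J1 runs 3 units, time = 28
  J3 runs 2 units, time = 30
  J5 runs 3 units, time = 33
  J1 runs 2 units, time = 35
  J5 runs 2 units, time = 37
Finish times: [35, 19, 30, 12, 37]
Average turnaround = 133/5 = 26.6

26.6


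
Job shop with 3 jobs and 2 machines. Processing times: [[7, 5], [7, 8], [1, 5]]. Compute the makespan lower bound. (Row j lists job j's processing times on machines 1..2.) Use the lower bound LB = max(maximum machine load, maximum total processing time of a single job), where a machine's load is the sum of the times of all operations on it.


Machine loads:
  Machine 1: 7 + 7 + 1 = 15
  Machine 2: 5 + 8 + 5 = 18
Max machine load = 18
Job totals:
  Job 1: 12
  Job 2: 15
  Job 3: 6
Max job total = 15
Lower bound = max(18, 15) = 18

18


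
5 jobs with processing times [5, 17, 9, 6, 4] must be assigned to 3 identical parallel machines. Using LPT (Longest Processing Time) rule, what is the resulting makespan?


Sort jobs in decreasing order (LPT): [17, 9, 6, 5, 4]
Assign each job to the least loaded machine:
  Machine 1: jobs [17], load = 17
  Machine 2: jobs [9, 4], load = 13
  Machine 3: jobs [6, 5], load = 11
Makespan = max load = 17

17


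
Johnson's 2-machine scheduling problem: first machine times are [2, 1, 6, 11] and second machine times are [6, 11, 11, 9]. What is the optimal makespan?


Apply Johnson's rule:
  Group 1 (a <= b): [(2, 1, 11), (1, 2, 6), (3, 6, 11)]
  Group 2 (a > b): [(4, 11, 9)]
Optimal job order: [2, 1, 3, 4]
Schedule:
  Job 2: M1 done at 1, M2 done at 12
  Job 1: M1 done at 3, M2 done at 18
  Job 3: M1 done at 9, M2 done at 29
  Job 4: M1 done at 20, M2 done at 38
Makespan = 38

38


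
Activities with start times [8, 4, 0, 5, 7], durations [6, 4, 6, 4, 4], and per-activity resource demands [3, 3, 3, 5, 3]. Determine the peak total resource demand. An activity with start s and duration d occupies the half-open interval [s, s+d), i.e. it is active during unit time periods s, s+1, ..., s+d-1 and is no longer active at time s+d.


Each activity i is active on [start_i, start_i + duration_i).
Compute total resource usage per time slot:
  t=0: active resources = [3], total = 3
  t=1: active resources = [3], total = 3
  t=2: active resources = [3], total = 3
  t=3: active resources = [3], total = 3
  t=4: active resources = [3, 3], total = 6
  t=5: active resources = [3, 3, 5], total = 11
  t=6: active resources = [3, 5], total = 8
  t=7: active resources = [3, 5, 3], total = 11
  t=8: active resources = [3, 5, 3], total = 11
  t=9: active resources = [3, 3], total = 6
  t=10: active resources = [3, 3], total = 6
  t=11: active resources = [3], total = 3
  t=12: active resources = [3], total = 3
  t=13: active resources = [3], total = 3
Peak resource demand = 11

11


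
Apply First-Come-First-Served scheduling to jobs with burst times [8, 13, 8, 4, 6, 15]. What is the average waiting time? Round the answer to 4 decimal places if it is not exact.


FCFS order (as given): [8, 13, 8, 4, 6, 15]
Waiting times:
  Job 1: wait = 0
  Job 2: wait = 8
  Job 3: wait = 21
  Job 4: wait = 29
  Job 5: wait = 33
  Job 6: wait = 39
Sum of waiting times = 130
Average waiting time = 130/6 = 21.6667

21.6667


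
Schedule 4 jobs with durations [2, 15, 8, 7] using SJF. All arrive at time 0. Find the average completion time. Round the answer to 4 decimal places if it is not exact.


SJF order (ascending): [2, 7, 8, 15]
Completion times:
  Job 1: burst=2, C=2
  Job 2: burst=7, C=9
  Job 3: burst=8, C=17
  Job 4: burst=15, C=32
Average completion = 60/4 = 15.0

15.0


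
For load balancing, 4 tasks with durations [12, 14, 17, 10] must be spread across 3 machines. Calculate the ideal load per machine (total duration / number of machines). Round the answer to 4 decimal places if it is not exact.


Total processing time = 12 + 14 + 17 + 10 = 53
Number of machines = 3
Ideal balanced load = 53 / 3 = 17.6667

17.6667


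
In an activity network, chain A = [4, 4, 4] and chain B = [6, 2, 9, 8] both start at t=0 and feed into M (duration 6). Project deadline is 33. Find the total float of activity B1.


Forward pass: ES(B1) = sum of predecessors on chain B = 0
EF = ES + duration = 0 + 6 = 6
Backward pass: LF(M) = deadline = 33; LS(M) = 33 - 6 = 27
LF(B1) = LS(M) - sum(successors on chain B) = 27 - 19 = 8
LS = LF - duration = 8 - 6 = 2
Total float = LS - ES = 2 - 0 = 2

2


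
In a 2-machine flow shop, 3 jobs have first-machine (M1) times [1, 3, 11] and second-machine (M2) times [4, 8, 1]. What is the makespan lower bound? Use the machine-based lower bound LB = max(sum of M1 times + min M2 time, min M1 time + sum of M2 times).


LB1 = sum(M1 times) + min(M2 times) = 15 + 1 = 16
LB2 = min(M1 times) + sum(M2 times) = 1 + 13 = 14
Lower bound = max(LB1, LB2) = max(16, 14) = 16

16


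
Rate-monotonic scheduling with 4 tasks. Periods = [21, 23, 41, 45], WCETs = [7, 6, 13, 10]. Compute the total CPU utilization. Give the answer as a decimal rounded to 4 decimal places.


Compute individual utilizations (exact fractions):
  Task 1: C/T = 7/21 = 1/3 (approx. 0.3333)
  Task 2: C/T = 6/23 (approx. 0.2609)
  Task 3: C/T = 13/41 (approx. 0.3171)
  Task 4: C/T = 10/45 = 2/9 (approx. 0.2222)
Total utilization U = 1/3 + 6/23 + 13/41 + 2/9 = 9620/8487
Rounded to 4 decimal places: U = 1.1335
RM (Liu & Layland) bound for 4 tasks = 0.756828; compare with U = 9620/8487 (approx. 1.133498)
U > 1, so the task set is not schedulable (processor overloaded).

1.1335


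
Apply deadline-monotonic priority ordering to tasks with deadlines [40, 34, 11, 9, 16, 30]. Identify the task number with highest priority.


Sort tasks by relative deadline (ascending):
  Task 4: deadline = 9
  Task 3: deadline = 11
  Task 5: deadline = 16
  Task 6: deadline = 30
  Task 2: deadline = 34
  Task 1: deadline = 40
Priority order (highest first): [4, 3, 5, 6, 2, 1]
Highest priority task = 4

4


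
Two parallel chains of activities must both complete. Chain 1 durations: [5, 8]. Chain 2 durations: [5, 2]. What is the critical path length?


Path A total = 5 + 8 = 13
Path B total = 5 + 2 = 7
Critical path = longest path = max(13, 7) = 13

13


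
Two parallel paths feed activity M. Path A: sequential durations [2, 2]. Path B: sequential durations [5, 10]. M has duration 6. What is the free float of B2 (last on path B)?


ES(B2) = sum of predecessors on chain B = 5
EF(B2) = ES + duration = 5 + 10 = 15
Successor of B2 is M. ES(M) = max(sum(A), sum(B)) = max(4, 15) = 15
Free float = ES(successor) - EF(current) = 15 - 15 = 0

0


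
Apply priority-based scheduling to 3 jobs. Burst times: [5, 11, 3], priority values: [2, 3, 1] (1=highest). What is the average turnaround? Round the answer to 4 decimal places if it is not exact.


Sort by priority (ascending = highest first):
Order: [(1, 3), (2, 5), (3, 11)]
Completion times:
  Priority 1, burst=3, C=3
  Priority 2, burst=5, C=8
  Priority 3, burst=11, C=19
Average turnaround = 30/3 = 10.0

10.0


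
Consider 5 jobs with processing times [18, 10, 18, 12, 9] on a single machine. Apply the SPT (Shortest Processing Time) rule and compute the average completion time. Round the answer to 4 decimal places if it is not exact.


Sort jobs by processing time (SPT order): [9, 10, 12, 18, 18]
Compute completion times sequentially:
  Job 1: processing = 9, completes at 9
  Job 2: processing = 10, completes at 19
  Job 3: processing = 12, completes at 31
  Job 4: processing = 18, completes at 49
  Job 5: processing = 18, completes at 67
Sum of completion times = 175
Average completion time = 175/5 = 35.0

35.0


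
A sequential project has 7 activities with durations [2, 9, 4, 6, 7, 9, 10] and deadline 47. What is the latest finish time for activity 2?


LF(activity 2) = deadline - sum of successor durations
Successors: activities 3 through 7 with durations [4, 6, 7, 9, 10]
Sum of successor durations = 36
LF = 47 - 36 = 11

11


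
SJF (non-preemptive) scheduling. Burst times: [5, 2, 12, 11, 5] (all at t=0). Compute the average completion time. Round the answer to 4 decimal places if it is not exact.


SJF order (ascending): [2, 5, 5, 11, 12]
Completion times:
  Job 1: burst=2, C=2
  Job 2: burst=5, C=7
  Job 3: burst=5, C=12
  Job 4: burst=11, C=23
  Job 5: burst=12, C=35
Average completion = 79/5 = 15.8

15.8


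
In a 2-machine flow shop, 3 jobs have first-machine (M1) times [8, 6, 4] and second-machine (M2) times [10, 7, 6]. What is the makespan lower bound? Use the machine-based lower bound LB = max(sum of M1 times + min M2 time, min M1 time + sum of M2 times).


LB1 = sum(M1 times) + min(M2 times) = 18 + 6 = 24
LB2 = min(M1 times) + sum(M2 times) = 4 + 23 = 27
Lower bound = max(LB1, LB2) = max(24, 27) = 27

27


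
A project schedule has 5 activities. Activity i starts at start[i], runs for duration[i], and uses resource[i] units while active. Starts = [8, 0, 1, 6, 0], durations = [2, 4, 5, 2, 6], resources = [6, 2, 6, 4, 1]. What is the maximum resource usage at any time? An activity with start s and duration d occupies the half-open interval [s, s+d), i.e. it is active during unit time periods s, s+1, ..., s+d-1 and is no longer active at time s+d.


Each activity i is active on [start_i, start_i + duration_i).
Compute total resource usage per time slot:
  t=0: active resources = [2, 1], total = 3
  t=1: active resources = [2, 6, 1], total = 9
  t=2: active resources = [2, 6, 1], total = 9
  t=3: active resources = [2, 6, 1], total = 9
  t=4: active resources = [6, 1], total = 7
  t=5: active resources = [6, 1], total = 7
  t=6: active resources = [4], total = 4
  t=7: active resources = [4], total = 4
  t=8: active resources = [6], total = 6
  t=9: active resources = [6], total = 6
Peak resource demand = 9

9


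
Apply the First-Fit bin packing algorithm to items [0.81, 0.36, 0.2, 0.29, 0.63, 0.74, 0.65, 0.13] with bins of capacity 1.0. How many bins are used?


Place items sequentially using First-Fit:
  Item 0.81 -> new Bin 1
  Item 0.36 -> new Bin 2
  Item 0.2 -> Bin 2 (now 0.56)
  Item 0.29 -> Bin 2 (now 0.85)
  Item 0.63 -> new Bin 3
  Item 0.74 -> new Bin 4
  Item 0.65 -> new Bin 5
  Item 0.13 -> Bin 1 (now 0.94)
Total bins used = 5

5


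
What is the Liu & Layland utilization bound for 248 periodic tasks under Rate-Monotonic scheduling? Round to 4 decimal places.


Compute 2^(1/248) = 1.0027988578
Subtract 1: 1.0027988578 - 1 = 0.0027988578
Multiply by n: 248 * 0.0027988578 = 0.6941167344
Round to 4 dp: 0.6941

0.6941


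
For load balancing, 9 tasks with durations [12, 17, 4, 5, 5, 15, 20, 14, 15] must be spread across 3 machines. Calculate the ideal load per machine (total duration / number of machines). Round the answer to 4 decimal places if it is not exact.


Total processing time = 12 + 17 + 4 + 5 + 5 + 15 + 20 + 14 + 15 = 107
Number of machines = 3
Ideal balanced load = 107 / 3 = 35.6667

35.6667


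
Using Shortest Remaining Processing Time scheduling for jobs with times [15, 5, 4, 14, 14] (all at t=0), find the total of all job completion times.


Since all jobs arrive at t=0, SRPT equals SPT ordering.
SPT order: [4, 5, 14, 14, 15]
Completion times:
  Job 1: p=4, C=4
  Job 2: p=5, C=9
  Job 3: p=14, C=23
  Job 4: p=14, C=37
  Job 5: p=15, C=52
Total completion time = 4 + 9 + 23 + 37 + 52 = 125

125


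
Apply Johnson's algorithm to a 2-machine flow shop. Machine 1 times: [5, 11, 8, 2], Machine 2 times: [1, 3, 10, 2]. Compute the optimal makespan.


Apply Johnson's rule:
  Group 1 (a <= b): [(4, 2, 2), (3, 8, 10)]
  Group 2 (a > b): [(2, 11, 3), (1, 5, 1)]
Optimal job order: [4, 3, 2, 1]
Schedule:
  Job 4: M1 done at 2, M2 done at 4
  Job 3: M1 done at 10, M2 done at 20
  Job 2: M1 done at 21, M2 done at 24
  Job 1: M1 done at 26, M2 done at 27
Makespan = 27

27


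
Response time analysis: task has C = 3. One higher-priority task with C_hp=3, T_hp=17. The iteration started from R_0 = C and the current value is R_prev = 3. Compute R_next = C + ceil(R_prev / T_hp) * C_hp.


R_next = C + ceil(R_prev / T_hp) * C_hp
ceil(3 / 17) = ceil(0.1765) = 1
Interference = 1 * 3 = 3
R_next = 3 + 3 = 6

6


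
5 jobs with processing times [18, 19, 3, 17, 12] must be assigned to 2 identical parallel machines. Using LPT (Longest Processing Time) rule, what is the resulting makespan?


Sort jobs in decreasing order (LPT): [19, 18, 17, 12, 3]
Assign each job to the least loaded machine:
  Machine 1: jobs [19, 12, 3], load = 34
  Machine 2: jobs [18, 17], load = 35
Makespan = max load = 35

35


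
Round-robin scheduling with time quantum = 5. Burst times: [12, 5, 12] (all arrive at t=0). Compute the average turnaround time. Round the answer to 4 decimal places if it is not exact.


Time quantum = 5
Execution trace:
  J1 runs 5 units, time = 5
  J2 runs 5 units, time = 10
  J3 runs 5 units, time = 15
  J1 runs 5 units, time = 20
  J3 runs 5 units, time = 25
  J1 runs 2 units, time = 27
  J3 runs 2 units, time = 29
Finish times: [27, 10, 29]
Average turnaround = 66/3 = 22.0

22.0


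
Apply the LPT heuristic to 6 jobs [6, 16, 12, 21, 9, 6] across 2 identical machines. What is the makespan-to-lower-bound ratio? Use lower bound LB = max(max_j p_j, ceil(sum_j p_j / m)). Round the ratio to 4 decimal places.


LPT order: [21, 16, 12, 9, 6, 6]
Machine loads after assignment: [36, 34]
LPT makespan = 36
Lower bound = max(max_job, ceil(total/2)) = max(21, 35) = 35
Ratio = 36 / 35 = 1.0286

1.0286


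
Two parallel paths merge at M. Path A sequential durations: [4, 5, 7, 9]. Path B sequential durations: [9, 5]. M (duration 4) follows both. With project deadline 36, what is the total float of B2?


Forward pass: ES(B2) = sum of predecessors on chain B = 9
EF = ES + duration = 9 + 5 = 14
Backward pass: LF(M) = deadline = 36; LS(M) = 36 - 4 = 32
LF(B2) = LS(M) - sum(successors on chain B) = 32 - 0 = 32
LS = LF - duration = 32 - 5 = 27
Total float = LS - ES = 27 - 9 = 18

18


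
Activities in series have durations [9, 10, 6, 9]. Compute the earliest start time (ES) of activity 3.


Activity 3 starts after activities 1 through 2 complete.
Predecessor durations: [9, 10]
ES = 9 + 10 = 19

19


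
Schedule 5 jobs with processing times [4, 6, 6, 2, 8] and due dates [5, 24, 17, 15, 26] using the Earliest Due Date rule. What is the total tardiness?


Sort by due date (EDD order): [(4, 5), (2, 15), (6, 17), (6, 24), (8, 26)]
Compute completion times and tardiness:
  Job 1: p=4, d=5, C=4, tardiness=max(0,4-5)=0
  Job 2: p=2, d=15, C=6, tardiness=max(0,6-15)=0
  Job 3: p=6, d=17, C=12, tardiness=max(0,12-17)=0
  Job 4: p=6, d=24, C=18, tardiness=max(0,18-24)=0
  Job 5: p=8, d=26, C=26, tardiness=max(0,26-26)=0
Total tardiness = 0

0


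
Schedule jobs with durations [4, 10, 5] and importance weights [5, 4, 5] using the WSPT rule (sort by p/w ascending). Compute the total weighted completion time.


Compute p/w ratios and sort ascending (WSPT): [(4, 5), (5, 5), (10, 4)]
Compute weighted completion times:
  Job (p=4,w=5): C=4, w*C=5*4=20
  Job (p=5,w=5): C=9, w*C=5*9=45
  Job (p=10,w=4): C=19, w*C=4*19=76
Total weighted completion time = 141

141


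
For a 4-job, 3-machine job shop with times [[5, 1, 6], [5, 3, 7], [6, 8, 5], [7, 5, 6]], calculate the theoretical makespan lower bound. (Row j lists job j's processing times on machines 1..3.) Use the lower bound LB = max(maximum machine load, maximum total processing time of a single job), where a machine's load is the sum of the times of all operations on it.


Machine loads:
  Machine 1: 5 + 5 + 6 + 7 = 23
  Machine 2: 1 + 3 + 8 + 5 = 17
  Machine 3: 6 + 7 + 5 + 6 = 24
Max machine load = 24
Job totals:
  Job 1: 12
  Job 2: 15
  Job 3: 19
  Job 4: 18
Max job total = 19
Lower bound = max(24, 19) = 24

24


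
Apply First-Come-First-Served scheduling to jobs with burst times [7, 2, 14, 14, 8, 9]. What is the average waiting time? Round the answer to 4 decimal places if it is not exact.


FCFS order (as given): [7, 2, 14, 14, 8, 9]
Waiting times:
  Job 1: wait = 0
  Job 2: wait = 7
  Job 3: wait = 9
  Job 4: wait = 23
  Job 5: wait = 37
  Job 6: wait = 45
Sum of waiting times = 121
Average waiting time = 121/6 = 20.1667

20.1667


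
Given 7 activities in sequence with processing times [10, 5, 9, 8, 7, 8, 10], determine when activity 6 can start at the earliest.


Activity 6 starts after activities 1 through 5 complete.
Predecessor durations: [10, 5, 9, 8, 7]
ES = 10 + 5 + 9 + 8 + 7 = 39

39


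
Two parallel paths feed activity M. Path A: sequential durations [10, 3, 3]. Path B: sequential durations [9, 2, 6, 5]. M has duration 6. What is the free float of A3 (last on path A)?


ES(A3) = sum of predecessors on chain A = 13
EF(A3) = ES + duration = 13 + 3 = 16
Successor of A3 is M. ES(M) = max(sum(A), sum(B)) = max(16, 22) = 22
Free float = ES(successor) - EF(current) = 22 - 16 = 6

6


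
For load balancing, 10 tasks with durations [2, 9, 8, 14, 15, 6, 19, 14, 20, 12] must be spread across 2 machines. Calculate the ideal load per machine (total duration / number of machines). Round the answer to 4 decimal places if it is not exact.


Total processing time = 2 + 9 + 8 + 14 + 15 + 6 + 19 + 14 + 20 + 12 = 119
Number of machines = 2
Ideal balanced load = 119 / 2 = 59.5

59.5


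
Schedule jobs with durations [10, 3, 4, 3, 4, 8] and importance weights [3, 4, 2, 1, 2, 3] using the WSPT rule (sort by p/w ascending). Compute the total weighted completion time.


Compute p/w ratios and sort ascending (WSPT): [(3, 4), (4, 2), (4, 2), (8, 3), (3, 1), (10, 3)]
Compute weighted completion times:
  Job (p=3,w=4): C=3, w*C=4*3=12
  Job (p=4,w=2): C=7, w*C=2*7=14
  Job (p=4,w=2): C=11, w*C=2*11=22
  Job (p=8,w=3): C=19, w*C=3*19=57
  Job (p=3,w=1): C=22, w*C=1*22=22
  Job (p=10,w=3): C=32, w*C=3*32=96
Total weighted completion time = 223

223


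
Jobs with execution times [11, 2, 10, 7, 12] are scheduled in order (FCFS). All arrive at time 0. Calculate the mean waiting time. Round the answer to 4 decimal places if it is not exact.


FCFS order (as given): [11, 2, 10, 7, 12]
Waiting times:
  Job 1: wait = 0
  Job 2: wait = 11
  Job 3: wait = 13
  Job 4: wait = 23
  Job 5: wait = 30
Sum of waiting times = 77
Average waiting time = 77/5 = 15.4

15.4


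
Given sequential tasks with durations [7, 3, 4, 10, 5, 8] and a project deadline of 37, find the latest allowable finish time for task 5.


LF(activity 5) = deadline - sum of successor durations
Successors: activities 6 through 6 with durations [8]
Sum of successor durations = 8
LF = 37 - 8 = 29

29


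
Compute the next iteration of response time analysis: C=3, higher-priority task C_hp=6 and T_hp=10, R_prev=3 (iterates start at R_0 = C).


R_next = C + ceil(R_prev / T_hp) * C_hp
ceil(3 / 10) = ceil(0.3) = 1
Interference = 1 * 6 = 6
R_next = 3 + 6 = 9

9


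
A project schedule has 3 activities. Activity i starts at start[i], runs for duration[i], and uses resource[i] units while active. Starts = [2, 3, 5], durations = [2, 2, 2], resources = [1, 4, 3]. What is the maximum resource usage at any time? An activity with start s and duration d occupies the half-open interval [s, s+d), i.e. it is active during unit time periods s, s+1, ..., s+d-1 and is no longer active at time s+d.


Each activity i is active on [start_i, start_i + duration_i).
Compute total resource usage per time slot:
  t=0: active resources = [], total = 0
  t=1: active resources = [], total = 0
  t=2: active resources = [1], total = 1
  t=3: active resources = [1, 4], total = 5
  t=4: active resources = [4], total = 4
  t=5: active resources = [3], total = 3
  t=6: active resources = [3], total = 3
Peak resource demand = 5

5


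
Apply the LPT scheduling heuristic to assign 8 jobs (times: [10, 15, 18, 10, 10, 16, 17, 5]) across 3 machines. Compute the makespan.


Sort jobs in decreasing order (LPT): [18, 17, 16, 15, 10, 10, 10, 5]
Assign each job to the least loaded machine:
  Machine 1: jobs [18, 10, 5], load = 33
  Machine 2: jobs [17, 10, 10], load = 37
  Machine 3: jobs [16, 15], load = 31
Makespan = max load = 37

37


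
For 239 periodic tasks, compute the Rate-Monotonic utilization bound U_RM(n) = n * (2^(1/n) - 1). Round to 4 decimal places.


Compute 2^(1/239) = 1.0029044070
Subtract 1: 1.0029044070 - 1 = 0.0029044070
Multiply by n: 239 * 0.0029044070 = 0.6941532730
Round to 4 dp: 0.6942

0.6942


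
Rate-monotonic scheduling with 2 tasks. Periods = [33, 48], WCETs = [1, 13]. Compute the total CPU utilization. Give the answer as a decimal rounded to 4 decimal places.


Compute individual utilizations (exact fractions):
  Task 1: C/T = 1/33 (approx. 0.0303)
  Task 2: C/T = 13/48 (approx. 0.2708)
Total utilization U = 1/33 + 13/48 = 53/176
Rounded to 4 decimal places: U = 0.3011
RM (Liu & Layland) bound for 2 tasks = 0.828427; compare with U = 53/176 (approx. 0.301136)
U <= bound, so schedulable by RM sufficient condition.

0.3011


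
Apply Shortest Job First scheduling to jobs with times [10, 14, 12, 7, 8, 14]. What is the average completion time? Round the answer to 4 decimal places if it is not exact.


SJF order (ascending): [7, 8, 10, 12, 14, 14]
Completion times:
  Job 1: burst=7, C=7
  Job 2: burst=8, C=15
  Job 3: burst=10, C=25
  Job 4: burst=12, C=37
  Job 5: burst=14, C=51
  Job 6: burst=14, C=65
Average completion = 200/6 = 33.3333

33.3333


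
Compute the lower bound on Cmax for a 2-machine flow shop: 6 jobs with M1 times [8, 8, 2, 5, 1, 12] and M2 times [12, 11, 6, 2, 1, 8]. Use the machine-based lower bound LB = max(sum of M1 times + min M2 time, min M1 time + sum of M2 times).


LB1 = sum(M1 times) + min(M2 times) = 36 + 1 = 37
LB2 = min(M1 times) + sum(M2 times) = 1 + 40 = 41
Lower bound = max(LB1, LB2) = max(37, 41) = 41

41


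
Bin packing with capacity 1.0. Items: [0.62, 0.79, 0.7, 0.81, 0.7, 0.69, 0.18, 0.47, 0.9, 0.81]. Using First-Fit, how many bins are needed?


Place items sequentially using First-Fit:
  Item 0.62 -> new Bin 1
  Item 0.79 -> new Bin 2
  Item 0.7 -> new Bin 3
  Item 0.81 -> new Bin 4
  Item 0.7 -> new Bin 5
  Item 0.69 -> new Bin 6
  Item 0.18 -> Bin 1 (now 0.8)
  Item 0.47 -> new Bin 7
  Item 0.9 -> new Bin 8
  Item 0.81 -> new Bin 9
Total bins used = 9

9


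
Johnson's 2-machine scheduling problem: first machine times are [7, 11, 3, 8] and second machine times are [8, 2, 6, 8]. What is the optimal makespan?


Apply Johnson's rule:
  Group 1 (a <= b): [(3, 3, 6), (1, 7, 8), (4, 8, 8)]
  Group 2 (a > b): [(2, 11, 2)]
Optimal job order: [3, 1, 4, 2]
Schedule:
  Job 3: M1 done at 3, M2 done at 9
  Job 1: M1 done at 10, M2 done at 18
  Job 4: M1 done at 18, M2 done at 26
  Job 2: M1 done at 29, M2 done at 31
Makespan = 31

31


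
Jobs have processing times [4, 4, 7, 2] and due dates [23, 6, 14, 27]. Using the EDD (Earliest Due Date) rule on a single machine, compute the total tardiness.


Sort by due date (EDD order): [(4, 6), (7, 14), (4, 23), (2, 27)]
Compute completion times and tardiness:
  Job 1: p=4, d=6, C=4, tardiness=max(0,4-6)=0
  Job 2: p=7, d=14, C=11, tardiness=max(0,11-14)=0
  Job 3: p=4, d=23, C=15, tardiness=max(0,15-23)=0
  Job 4: p=2, d=27, C=17, tardiness=max(0,17-27)=0
Total tardiness = 0

0


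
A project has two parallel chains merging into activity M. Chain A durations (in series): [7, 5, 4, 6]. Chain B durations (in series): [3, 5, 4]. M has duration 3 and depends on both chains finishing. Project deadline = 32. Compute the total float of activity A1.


Forward pass: ES(A1) = sum of predecessors on chain A = 0
EF = ES + duration = 0 + 7 = 7
Backward pass: LF(M) = deadline = 32; LS(M) = 32 - 3 = 29
LF(A1) = LS(M) - sum(successors on chain A) = 29 - 15 = 14
LS = LF - duration = 14 - 7 = 7
Total float = LS - ES = 7 - 0 = 7

7


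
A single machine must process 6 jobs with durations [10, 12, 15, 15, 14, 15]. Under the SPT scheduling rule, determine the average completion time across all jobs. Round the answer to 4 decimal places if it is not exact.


Sort jobs by processing time (SPT order): [10, 12, 14, 15, 15, 15]
Compute completion times sequentially:
  Job 1: processing = 10, completes at 10
  Job 2: processing = 12, completes at 22
  Job 3: processing = 14, completes at 36
  Job 4: processing = 15, completes at 51
  Job 5: processing = 15, completes at 66
  Job 6: processing = 15, completes at 81
Sum of completion times = 266
Average completion time = 266/6 = 44.3333

44.3333


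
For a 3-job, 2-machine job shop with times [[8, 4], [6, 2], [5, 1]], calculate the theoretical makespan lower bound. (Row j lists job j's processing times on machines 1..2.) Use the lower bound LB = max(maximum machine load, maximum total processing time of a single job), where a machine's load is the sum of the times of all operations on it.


Machine loads:
  Machine 1: 8 + 6 + 5 = 19
  Machine 2: 4 + 2 + 1 = 7
Max machine load = 19
Job totals:
  Job 1: 12
  Job 2: 8
  Job 3: 6
Max job total = 12
Lower bound = max(19, 12) = 19

19


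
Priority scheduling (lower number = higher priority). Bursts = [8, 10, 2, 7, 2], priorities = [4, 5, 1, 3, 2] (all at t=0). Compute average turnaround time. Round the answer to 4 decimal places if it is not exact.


Sort by priority (ascending = highest first):
Order: [(1, 2), (2, 2), (3, 7), (4, 8), (5, 10)]
Completion times:
  Priority 1, burst=2, C=2
  Priority 2, burst=2, C=4
  Priority 3, burst=7, C=11
  Priority 4, burst=8, C=19
  Priority 5, burst=10, C=29
Average turnaround = 65/5 = 13.0

13.0


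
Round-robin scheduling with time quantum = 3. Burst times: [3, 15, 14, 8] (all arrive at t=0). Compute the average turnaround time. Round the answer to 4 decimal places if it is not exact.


Time quantum = 3
Execution trace:
  J1 runs 3 units, time = 3
  J2 runs 3 units, time = 6
  J3 runs 3 units, time = 9
  J4 runs 3 units, time = 12
  J2 runs 3 units, time = 15
  J3 runs 3 units, time = 18
  J4 runs 3 units, time = 21
  J2 runs 3 units, time = 24
  J3 runs 3 units, time = 27
  J4 runs 2 units, time = 29
  J2 runs 3 units, time = 32
  J3 runs 3 units, time = 35
  J2 runs 3 units, time = 38
  J3 runs 2 units, time = 40
Finish times: [3, 38, 40, 29]
Average turnaround = 110/4 = 27.5

27.5


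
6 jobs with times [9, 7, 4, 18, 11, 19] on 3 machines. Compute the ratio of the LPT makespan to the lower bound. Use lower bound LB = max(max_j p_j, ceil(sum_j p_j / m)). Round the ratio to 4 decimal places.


LPT order: [19, 18, 11, 9, 7, 4]
Machine loads after assignment: [23, 25, 20]
LPT makespan = 25
Lower bound = max(max_job, ceil(total/3)) = max(19, 23) = 23
Ratio = 25 / 23 = 1.087

1.087


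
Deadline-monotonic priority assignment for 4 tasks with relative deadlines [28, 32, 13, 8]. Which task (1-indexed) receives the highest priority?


Sort tasks by relative deadline (ascending):
  Task 4: deadline = 8
  Task 3: deadline = 13
  Task 1: deadline = 28
  Task 2: deadline = 32
Priority order (highest first): [4, 3, 1, 2]
Highest priority task = 4

4


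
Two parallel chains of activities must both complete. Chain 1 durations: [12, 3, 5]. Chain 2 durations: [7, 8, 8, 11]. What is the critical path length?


Path A total = 12 + 3 + 5 = 20
Path B total = 7 + 8 + 8 + 11 = 34
Critical path = longest path = max(20, 34) = 34

34


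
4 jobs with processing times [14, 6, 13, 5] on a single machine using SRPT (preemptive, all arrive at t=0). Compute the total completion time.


Since all jobs arrive at t=0, SRPT equals SPT ordering.
SPT order: [5, 6, 13, 14]
Completion times:
  Job 1: p=5, C=5
  Job 2: p=6, C=11
  Job 3: p=13, C=24
  Job 4: p=14, C=38
Total completion time = 5 + 11 + 24 + 38 = 78

78
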